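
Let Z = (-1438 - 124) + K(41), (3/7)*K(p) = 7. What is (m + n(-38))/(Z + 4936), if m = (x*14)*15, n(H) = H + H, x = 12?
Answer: 7332/10171 ≈ 0.72087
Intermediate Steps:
K(p) = 49/3 (K(p) = (7/3)*7 = 49/3)
n(H) = 2*H
Z = -4637/3 (Z = (-1438 - 124) + 49/3 = -1562 + 49/3 = -4637/3 ≈ -1545.7)
m = 2520 (m = (12*14)*15 = 168*15 = 2520)
(m + n(-38))/(Z + 4936) = (2520 + 2*(-38))/(-4637/3 + 4936) = (2520 - 76)/(10171/3) = 2444*(3/10171) = 7332/10171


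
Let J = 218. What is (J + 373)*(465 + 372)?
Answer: 494667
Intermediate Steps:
(J + 373)*(465 + 372) = (218 + 373)*(465 + 372) = 591*837 = 494667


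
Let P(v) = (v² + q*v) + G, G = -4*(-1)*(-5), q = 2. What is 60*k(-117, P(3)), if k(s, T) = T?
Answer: -300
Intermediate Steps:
G = -20 (G = 4*(-5) = -20)
P(v) = -20 + v² + 2*v (P(v) = (v² + 2*v) - 20 = -20 + v² + 2*v)
60*k(-117, P(3)) = 60*(-20 + 3² + 2*3) = 60*(-20 + 9 + 6) = 60*(-5) = -300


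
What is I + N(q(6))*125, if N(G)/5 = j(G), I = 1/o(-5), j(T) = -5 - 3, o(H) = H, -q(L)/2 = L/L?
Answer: -25001/5 ≈ -5000.2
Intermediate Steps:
q(L) = -2 (q(L) = -2*L/L = -2*1 = -2)
j(T) = -8
I = -1/5 (I = 1/(-5) = -1/5 ≈ -0.20000)
N(G) = -40 (N(G) = 5*(-8) = -40)
I + N(q(6))*125 = -1/5 - 40*125 = -1/5 - 5000 = -25001/5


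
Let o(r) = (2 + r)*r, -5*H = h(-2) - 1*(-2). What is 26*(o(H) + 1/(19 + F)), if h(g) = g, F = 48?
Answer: 26/67 ≈ 0.38806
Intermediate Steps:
H = 0 (H = -(-2 - 1*(-2))/5 = -(-2 + 2)/5 = -⅕*0 = 0)
o(r) = r*(2 + r)
26*(o(H) + 1/(19 + F)) = 26*(0*(2 + 0) + 1/(19 + 48)) = 26*(0*2 + 1/67) = 26*(0 + 1/67) = 26*(1/67) = 26/67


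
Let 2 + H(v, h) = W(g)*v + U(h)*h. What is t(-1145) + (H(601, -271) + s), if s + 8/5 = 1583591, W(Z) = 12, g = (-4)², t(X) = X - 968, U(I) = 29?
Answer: 7904137/5 ≈ 1.5808e+6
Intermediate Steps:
t(X) = -968 + X
g = 16
H(v, h) = -2 + 12*v + 29*h (H(v, h) = -2 + (12*v + 29*h) = -2 + 12*v + 29*h)
s = 7917947/5 (s = -8/5 + 1583591 = 7917947/5 ≈ 1.5836e+6)
t(-1145) + (H(601, -271) + s) = (-968 - 1145) + ((-2 + 12*601 + 29*(-271)) + 7917947/5) = -2113 + ((-2 + 7212 - 7859) + 7917947/5) = -2113 + (-649 + 7917947/5) = -2113 + 7914702/5 = 7904137/5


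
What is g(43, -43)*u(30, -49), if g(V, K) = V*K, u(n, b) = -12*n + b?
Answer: 756241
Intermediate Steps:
u(n, b) = b - 12*n
g(V, K) = K*V
g(43, -43)*u(30, -49) = (-43*43)*(-49 - 12*30) = -1849*(-49 - 360) = -1849*(-409) = 756241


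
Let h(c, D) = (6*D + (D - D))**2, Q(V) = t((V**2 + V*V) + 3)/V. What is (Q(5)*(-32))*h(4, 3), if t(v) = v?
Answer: -549504/5 ≈ -1.0990e+5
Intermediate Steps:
Q(V) = (3 + 2*V**2)/V (Q(V) = ((V**2 + V*V) + 3)/V = ((V**2 + V**2) + 3)/V = (2*V**2 + 3)/V = (3 + 2*V**2)/V)
h(c, D) = 36*D**2 (h(c, D) = (6*D + 0)**2 = (6*D)**2 = 36*D**2)
(Q(5)*(-32))*h(4, 3) = ((2*5 + 3/5)*(-32))*(36*3**2) = ((10 + 3*(1/5))*(-32))*(36*9) = ((10 + 3/5)*(-32))*324 = ((53/5)*(-32))*324 = -1696/5*324 = -549504/5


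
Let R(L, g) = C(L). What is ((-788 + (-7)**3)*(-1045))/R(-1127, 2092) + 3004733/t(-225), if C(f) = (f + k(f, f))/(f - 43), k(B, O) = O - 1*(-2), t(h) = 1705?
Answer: 1182234949733/1919830 ≈ 6.1580e+5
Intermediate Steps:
k(B, O) = 2 + O (k(B, O) = O + 2 = 2 + O)
C(f) = (2 + 2*f)/(-43 + f) (C(f) = (f + (2 + f))/(f - 43) = (2 + 2*f)/(-43 + f))
R(L, g) = 2*(1 + L)/(-43 + L)
((-788 + (-7)**3)*(-1045))/R(-1127, 2092) + 3004733/t(-225) = ((-788 + (-7)**3)*(-1045))/((2*(1 - 1127)/(-43 - 1127))) + 3004733/1705 = ((-788 - 343)*(-1045))/((2*(-1126)/(-1170))) + 3004733*(1/1705) = (-1131*(-1045))/((2*(-1/1170)*(-1126))) + 3004733/1705 = 1181895/(1126/585) + 3004733/1705 = 1181895*(585/1126) + 3004733/1705 = 691408575/1126 + 3004733/1705 = 1182234949733/1919830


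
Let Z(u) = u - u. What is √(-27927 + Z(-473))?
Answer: 3*I*√3103 ≈ 167.11*I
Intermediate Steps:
Z(u) = 0
√(-27927 + Z(-473)) = √(-27927 + 0) = √(-27927) = 3*I*√3103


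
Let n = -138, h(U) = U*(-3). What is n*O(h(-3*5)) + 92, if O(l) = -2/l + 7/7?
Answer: -598/15 ≈ -39.867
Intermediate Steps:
h(U) = -3*U
O(l) = 1 - 2/l (O(l) = -2/l + 7*(⅐) = -2/l + 1 = 1 - 2/l)
n*O(h(-3*5)) + 92 = -138*(-2 - (-9)*5)/((-(-9)*5)) + 92 = -138*(-2 - 3*(-15))/((-3*(-15))) + 92 = -138*(-2 + 45)/45 + 92 = -46*43/15 + 92 = -138*43/45 + 92 = -1978/15 + 92 = -598/15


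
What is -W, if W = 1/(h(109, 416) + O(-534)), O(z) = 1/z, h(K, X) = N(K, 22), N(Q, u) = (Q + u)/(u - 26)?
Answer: 1068/34979 ≈ 0.030533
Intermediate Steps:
N(Q, u) = (Q + u)/(-26 + u)
h(K, X) = -11/2 - K/4 (h(K, X) = (K + 22)/(-26 + 22) = (22 + K)/(-4) = -(22 + K)/4 = -11/2 - K/4)
W = -1068/34979 (W = 1/((-11/2 - ¼*109) + 1/(-534)) = 1/((-11/2 - 109/4) - 1/534) = 1/(-131/4 - 1/534) = 1/(-34979/1068) = -1068/34979 ≈ -0.030533)
-W = -1*(-1068/34979) = 1068/34979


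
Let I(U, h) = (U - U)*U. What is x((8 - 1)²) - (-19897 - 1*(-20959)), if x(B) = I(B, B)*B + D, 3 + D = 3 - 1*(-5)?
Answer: -1057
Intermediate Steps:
I(U, h) = 0 (I(U, h) = 0*U = 0)
D = 5 (D = -3 + (3 - 1*(-5)) = -3 + (3 + 5) = -3 + 8 = 5)
x(B) = 5 (x(B) = 0*B + 5 = 0 + 5 = 5)
x((8 - 1)²) - (-19897 - 1*(-20959)) = 5 - (-19897 - 1*(-20959)) = 5 - (-19897 + 20959) = 5 - 1*1062 = 5 - 1062 = -1057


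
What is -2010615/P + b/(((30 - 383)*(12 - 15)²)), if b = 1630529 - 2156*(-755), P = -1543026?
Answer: -557918642131/544688178 ≈ -1024.3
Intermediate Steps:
b = 3258309 (b = 1630529 - 1*(-1627780) = 1630529 + 1627780 = 3258309)
-2010615/P + b/(((30 - 383)*(12 - 15)²)) = -2010615/(-1543026) + 3258309/(((30 - 383)*(12 - 15)²)) = -2010615*(-1/1543026) + 3258309/((-353*(-3)²)) = 670205/514342 + 3258309/((-353*9)) = 670205/514342 + 3258309/(-3177) = 670205/514342 + 3258309*(-1/3177) = 670205/514342 - 1086103/1059 = -557918642131/544688178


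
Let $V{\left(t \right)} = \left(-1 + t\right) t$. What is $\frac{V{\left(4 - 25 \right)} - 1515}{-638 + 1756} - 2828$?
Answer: $- \frac{243289}{86} \approx -2828.9$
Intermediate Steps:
$V{\left(t \right)} = t \left(-1 + t\right)$
$\frac{V{\left(4 - 25 \right)} - 1515}{-638 + 1756} - 2828 = \frac{\left(4 - 25\right) \left(-1 + \left(4 - 25\right)\right) - 1515}{-638 + 1756} - 2828 = \frac{\left(4 - 25\right) \left(-1 + \left(4 - 25\right)\right) - 1515}{1118} - 2828 = \left(- 21 \left(-1 - 21\right) - 1515\right) \frac{1}{1118} - 2828 = \left(\left(-21\right) \left(-22\right) - 1515\right) \frac{1}{1118} - 2828 = \left(462 - 1515\right) \frac{1}{1118} - 2828 = \left(-1053\right) \frac{1}{1118} - 2828 = - \frac{81}{86} - 2828 = - \frac{243289}{86}$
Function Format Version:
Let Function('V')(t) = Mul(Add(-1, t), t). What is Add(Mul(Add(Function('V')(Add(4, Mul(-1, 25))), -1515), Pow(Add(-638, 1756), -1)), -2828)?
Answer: Rational(-243289, 86) ≈ -2828.9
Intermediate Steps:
Function('V')(t) = Mul(t, Add(-1, t))
Add(Mul(Add(Function('V')(Add(4, Mul(-1, 25))), -1515), Pow(Add(-638, 1756), -1)), -2828) = Add(Mul(Add(Mul(Add(4, Mul(-1, 25)), Add(-1, Add(4, Mul(-1, 25)))), -1515), Pow(Add(-638, 1756), -1)), -2828) = Add(Mul(Add(Mul(Add(4, -25), Add(-1, Add(4, -25))), -1515), Pow(1118, -1)), -2828) = Add(Mul(Add(Mul(-21, Add(-1, -21)), -1515), Rational(1, 1118)), -2828) = Add(Mul(Add(Mul(-21, -22), -1515), Rational(1, 1118)), -2828) = Add(Mul(Add(462, -1515), Rational(1, 1118)), -2828) = Add(Mul(-1053, Rational(1, 1118)), -2828) = Add(Rational(-81, 86), -2828) = Rational(-243289, 86)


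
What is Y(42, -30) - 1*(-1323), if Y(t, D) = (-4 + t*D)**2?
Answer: 1599019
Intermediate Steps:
Y(t, D) = (-4 + D*t)**2
Y(42, -30) - 1*(-1323) = (-4 - 30*42)**2 - 1*(-1323) = (-4 - 1260)**2 + 1323 = (-1264)**2 + 1323 = 1597696 + 1323 = 1599019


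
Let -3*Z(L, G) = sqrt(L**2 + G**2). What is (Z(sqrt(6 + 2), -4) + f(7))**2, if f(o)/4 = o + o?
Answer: 9416/3 - 224*sqrt(6)/3 ≈ 2955.8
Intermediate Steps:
f(o) = 8*o (f(o) = 4*(o + o) = 4*(2*o) = 8*o)
Z(L, G) = -sqrt(G**2 + L**2)/3 (Z(L, G) = -sqrt(L**2 + G**2)/3 = -sqrt(G**2 + L**2)/3)
(Z(sqrt(6 + 2), -4) + f(7))**2 = (-sqrt((-4)**2 + (sqrt(6 + 2))**2)/3 + 8*7)**2 = (-sqrt(16 + (sqrt(8))**2)/3 + 56)**2 = (-sqrt(16 + (2*sqrt(2))**2)/3 + 56)**2 = (-sqrt(16 + 8)/3 + 56)**2 = (-2*sqrt(6)/3 + 56)**2 = (56 - 2*sqrt(6)/3)**2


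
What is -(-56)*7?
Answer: 392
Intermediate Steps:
-(-56)*7 = -56*(-7) = 392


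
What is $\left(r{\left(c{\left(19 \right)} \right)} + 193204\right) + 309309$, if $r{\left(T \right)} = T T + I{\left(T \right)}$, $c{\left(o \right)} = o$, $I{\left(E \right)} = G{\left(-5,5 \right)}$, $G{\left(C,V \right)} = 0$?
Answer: $502874$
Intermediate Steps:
$I{\left(E \right)} = 0$
$r{\left(T \right)} = T^{2}$ ($r{\left(T \right)} = T T + 0 = T^{2} + 0 = T^{2}$)
$\left(r{\left(c{\left(19 \right)} \right)} + 193204\right) + 309309 = \left(19^{2} + 193204\right) + 309309 = \left(361 + 193204\right) + 309309 = 193565 + 309309 = 502874$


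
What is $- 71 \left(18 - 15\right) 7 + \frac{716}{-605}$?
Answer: $- \frac{902771}{605} \approx -1492.2$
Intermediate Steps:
$- 71 \left(18 - 15\right) 7 + \frac{716}{-605} = - 71 \cdot 3 \cdot 7 + 716 \left(- \frac{1}{605}\right) = \left(-71\right) 21 - \frac{716}{605} = -1491 - \frac{716}{605} = - \frac{902771}{605}$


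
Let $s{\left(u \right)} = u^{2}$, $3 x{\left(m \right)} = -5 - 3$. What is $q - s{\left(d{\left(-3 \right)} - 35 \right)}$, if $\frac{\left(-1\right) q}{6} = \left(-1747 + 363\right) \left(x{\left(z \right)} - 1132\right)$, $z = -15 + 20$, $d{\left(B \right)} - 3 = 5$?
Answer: $-9423001$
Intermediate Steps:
$d{\left(B \right)} = 8$ ($d{\left(B \right)} = 3 + 5 = 8$)
$z = 5$
$x{\left(m \right)} = - \frac{8}{3}$ ($x{\left(m \right)} = \frac{-5 - 3}{3} = \frac{1}{3} \left(-8\right) = - \frac{8}{3}$)
$q = -9422272$ ($q = - 6 \left(-1747 + 363\right) \left(- \frac{8}{3} - 1132\right) = - 6 \left(\left(-1384\right) \left(- \frac{3404}{3}\right)\right) = \left(-6\right) \frac{4711136}{3} = -9422272$)
$q - s{\left(d{\left(-3 \right)} - 35 \right)} = -9422272 - \left(8 - 35\right)^{2} = -9422272 - \left(-27\right)^{2} = -9422272 - 729 = -9423001$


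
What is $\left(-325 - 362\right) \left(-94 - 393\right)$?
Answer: $334569$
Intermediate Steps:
$\left(-325 - 362\right) \left(-94 - 393\right) = \left(-687\right) \left(-487\right) = 334569$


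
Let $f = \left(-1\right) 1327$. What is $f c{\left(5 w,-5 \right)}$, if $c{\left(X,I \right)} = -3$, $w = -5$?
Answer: $3981$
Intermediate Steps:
$f = -1327$
$f c{\left(5 w,-5 \right)} = \left(-1327\right) \left(-3\right) = 3981$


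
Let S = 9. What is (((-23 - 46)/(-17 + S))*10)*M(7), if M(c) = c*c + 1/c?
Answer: 29670/7 ≈ 4238.6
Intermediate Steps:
M(c) = 1/c + c² (M(c) = c² + 1/c = 1/c + c²)
(((-23 - 46)/(-17 + S))*10)*M(7) = (((-23 - 46)/(-17 + 9))*10)*((1 + 7³)/7) = (-69/(-8)*10)*((1 + 343)/7) = (-69*(-⅛)*10)*((⅐)*344) = ((69/8)*10)*(344/7) = (345/4)*(344/7) = 29670/7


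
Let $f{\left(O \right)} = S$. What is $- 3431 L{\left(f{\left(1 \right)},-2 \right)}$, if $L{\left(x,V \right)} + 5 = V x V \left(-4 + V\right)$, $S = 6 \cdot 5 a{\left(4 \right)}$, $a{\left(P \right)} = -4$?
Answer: $-9864125$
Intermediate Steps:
$S = -120$ ($S = 6 \cdot 5 \left(-4\right) = 30 \left(-4\right) = -120$)
$f{\left(O \right)} = -120$
$L{\left(x,V \right)} = -5 + x V^{2} \left(-4 + V\right)$ ($L{\left(x,V \right)} = -5 + V x V \left(-4 + V\right) = -5 + V V x \left(-4 + V\right) = -5 + x V^{2} \left(-4 + V\right)$)
$- 3431 L{\left(f{\left(1 \right)},-2 \right)} = - 3431 \left(-5 - 120 \left(-2\right)^{3} - - 480 \left(-2\right)^{2}\right) = - 3431 \left(-5 - -960 - \left(-480\right) 4\right) = - 3431 \left(-5 + 960 + 1920\right) = \left(-3431\right) 2875 = -9864125$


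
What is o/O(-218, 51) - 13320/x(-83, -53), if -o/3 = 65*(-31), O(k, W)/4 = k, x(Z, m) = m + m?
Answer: 5487135/46216 ≈ 118.73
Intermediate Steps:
x(Z, m) = 2*m
O(k, W) = 4*k
o = 6045 (o = -195*(-31) = -3*(-2015) = 6045)
o/O(-218, 51) - 13320/x(-83, -53) = 6045/((4*(-218))) - 13320/(2*(-53)) = 6045/(-872) - 13320/(-106) = 6045*(-1/872) - 13320*(-1/106) = -6045/872 + 6660/53 = 5487135/46216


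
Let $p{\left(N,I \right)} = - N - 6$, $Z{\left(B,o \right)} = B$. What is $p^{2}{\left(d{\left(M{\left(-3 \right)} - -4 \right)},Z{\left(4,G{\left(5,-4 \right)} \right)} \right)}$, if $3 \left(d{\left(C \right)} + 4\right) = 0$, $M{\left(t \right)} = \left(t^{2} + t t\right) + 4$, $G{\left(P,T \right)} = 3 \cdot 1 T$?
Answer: $4$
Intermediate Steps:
$G{\left(P,T \right)} = 3 T$
$M{\left(t \right)} = 4 + 2 t^{2}$ ($M{\left(t \right)} = \left(t^{2} + t^{2}\right) + 4 = 2 t^{2} + 4 = 4 + 2 t^{2}$)
$d{\left(C \right)} = -4$ ($d{\left(C \right)} = -4 + \frac{1}{3} \cdot 0 = -4 + 0 = -4$)
$p{\left(N,I \right)} = -6 - N$
$p^{2}{\left(d{\left(M{\left(-3 \right)} - -4 \right)},Z{\left(4,G{\left(5,-4 \right)} \right)} \right)} = \left(-6 - -4\right)^{2} = \left(-6 + 4\right)^{2} = \left(-2\right)^{2} = 4$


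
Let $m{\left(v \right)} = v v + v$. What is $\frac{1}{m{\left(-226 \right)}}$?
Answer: $\frac{1}{50850} \approx 1.9666 \cdot 10^{-5}$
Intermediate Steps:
$m{\left(v \right)} = v + v^{2}$ ($m{\left(v \right)} = v^{2} + v = v + v^{2}$)
$\frac{1}{m{\left(-226 \right)}} = \frac{1}{\left(-226\right) \left(1 - 226\right)} = \frac{1}{\left(-226\right) \left(-225\right)} = \frac{1}{50850}$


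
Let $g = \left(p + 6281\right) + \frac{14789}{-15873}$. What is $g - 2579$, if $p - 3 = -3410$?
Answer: $\frac{4667746}{15873} \approx 294.07$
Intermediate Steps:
$p = -3407$ ($p = 3 - 3410 = -3407$)
$g = \frac{45604213}{15873}$ ($g = \left(-3407 + 6281\right) + \frac{14789}{-15873} = 2874 + 14789 \left(- \frac{1}{15873}\right) = 2874 - \frac{14789}{15873} = \frac{45604213}{15873} \approx 2873.1$)
$g - 2579 = \frac{45604213}{15873} - 2579 = \frac{4667746}{15873}$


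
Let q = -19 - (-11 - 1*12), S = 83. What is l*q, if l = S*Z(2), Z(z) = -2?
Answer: -664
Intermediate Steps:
q = 4 (q = -19 - (-11 - 12) = -19 - 1*(-23) = -19 + 23 = 4)
l = -166 (l = 83*(-2) = -166)
l*q = -166*4 = -664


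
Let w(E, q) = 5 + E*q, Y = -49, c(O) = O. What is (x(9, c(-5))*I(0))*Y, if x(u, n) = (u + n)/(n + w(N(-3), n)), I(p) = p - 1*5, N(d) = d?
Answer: 196/3 ≈ 65.333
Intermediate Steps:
I(p) = -5 + p (I(p) = p - 5 = -5 + p)
x(u, n) = (n + u)/(5 - 2*n) (x(u, n) = (u + n)/(n + (5 - 3*n)) = (n + u)/(5 - 2*n))
(x(9, c(-5))*I(0))*Y = (((-1*(-5) - 1*9)/(-5 + 2*(-5)))*(-5 + 0))*(-49) = (((5 - 9)/(-5 - 10))*(-5))*(-49) = ((-4/(-15))*(-5))*(-49) = (-1/15*(-4)*(-5))*(-49) = ((4/15)*(-5))*(-49) = -4/3*(-49) = 196/3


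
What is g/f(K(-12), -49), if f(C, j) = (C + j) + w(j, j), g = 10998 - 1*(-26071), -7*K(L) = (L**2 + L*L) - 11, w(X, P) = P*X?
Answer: 259483/16187 ≈ 16.030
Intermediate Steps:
K(L) = 11/7 - 2*L**2/7 (K(L) = -((L**2 + L*L) - 11)/7 = -((L**2 + L**2) - 11)/7 = -(2*L**2 - 11)/7 = -(-11 + 2*L**2)/7 = 11/7 - 2*L**2/7)
g = 37069 (g = 10998 + 26071 = 37069)
f(C, j) = C + j + j**2 (f(C, j) = (C + j) + j*j = (C + j) + j**2 = C + j + j**2)
g/f(K(-12), -49) = 37069/((11/7 - 2/7*(-12)**2) - 49 + (-49)**2) = 37069/((11/7 - 2/7*144) - 49 + 2401) = 37069/((11/7 - 288/7) - 49 + 2401) = 37069/(-277/7 - 49 + 2401) = 37069/(16187/7) = 37069*(7/16187) = 259483/16187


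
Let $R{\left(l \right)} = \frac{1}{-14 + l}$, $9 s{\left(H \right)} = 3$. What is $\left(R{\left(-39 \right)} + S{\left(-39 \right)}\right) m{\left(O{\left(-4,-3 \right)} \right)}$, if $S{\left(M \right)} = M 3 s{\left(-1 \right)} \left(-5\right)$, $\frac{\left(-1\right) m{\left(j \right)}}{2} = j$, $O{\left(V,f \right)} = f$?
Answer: $\frac{62004}{53} \approx 1169.9$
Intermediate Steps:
$s{\left(H \right)} = \frac{1}{3}$ ($s{\left(H \right)} = \frac{1}{9} \cdot 3 = \frac{1}{3}$)
$m{\left(j \right)} = - 2 j$
$S{\left(M \right)} = - 5 M$ ($S{\left(M \right)} = M 3 \cdot \frac{1}{3} \left(-5\right) = M 1 \left(-5\right) = M \left(-5\right) = - 5 M$)
$\left(R{\left(-39 \right)} + S{\left(-39 \right)}\right) m{\left(O{\left(-4,-3 \right)} \right)} = \left(\frac{1}{-14 - 39} - -195\right) \left(\left(-2\right) \left(-3\right)\right) = \left(\frac{1}{-53} + 195\right) 6 = \left(- \frac{1}{53} + 195\right) 6 = \frac{10334}{53} \cdot 6 = \frac{62004}{53}$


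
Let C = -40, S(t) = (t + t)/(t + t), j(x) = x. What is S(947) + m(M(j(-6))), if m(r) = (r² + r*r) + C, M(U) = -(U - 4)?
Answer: 161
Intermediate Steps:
S(t) = 1 (S(t) = (2*t)/((2*t)) = (2*t)*(1/(2*t)) = 1)
M(U) = 4 - U (M(U) = -(-4 + U) = 4 - U)
m(r) = -40 + 2*r² (m(r) = (r² + r*r) - 40 = (r² + r²) - 40 = 2*r² - 40 = -40 + 2*r²)
S(947) + m(M(j(-6))) = 1 + (-40 + 2*(4 - 1*(-6))²) = 1 + (-40 + 2*(4 + 6)²) = 1 + (-40 + 2*10²) = 1 + (-40 + 2*100) = 1 + (-40 + 200) = 1 + 160 = 161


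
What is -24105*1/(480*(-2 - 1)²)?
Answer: -1607/288 ≈ -5.5799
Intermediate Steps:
-24105*1/(480*(-2 - 1)²) = -24105/(480*(-3)²) = -24105/(480*9) = -24105/4320 = -24105*1/4320 = -1607/288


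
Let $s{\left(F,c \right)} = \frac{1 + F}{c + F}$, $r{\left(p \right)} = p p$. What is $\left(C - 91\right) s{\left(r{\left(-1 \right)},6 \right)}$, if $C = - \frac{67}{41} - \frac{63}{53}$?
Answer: $- \frac{407754}{15211} \approx -26.807$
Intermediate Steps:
$r{\left(p \right)} = p^{2}$
$s{\left(F,c \right)} = \frac{1 + F}{F + c}$
$C = - \frac{6134}{2173}$ ($C = \left(-67\right) \frac{1}{41} - \frac{63}{53} = - \frac{67}{41} - \frac{63}{53} = - \frac{6134}{2173} \approx -2.8228$)
$\left(C - 91\right) s{\left(r{\left(-1 \right)},6 \right)} = \left(- \frac{6134}{2173} - 91\right) \frac{1 + \left(-1\right)^{2}}{\left(-1\right)^{2} + 6} = - \frac{203877 \frac{1 + 1}{1 + 6}}{2173} = - \frac{203877 \cdot \frac{1}{7} \cdot 2}{2173} = \left(- \frac{203877}{2173}\right) \frac{2}{7} = - \frac{407754}{15211}$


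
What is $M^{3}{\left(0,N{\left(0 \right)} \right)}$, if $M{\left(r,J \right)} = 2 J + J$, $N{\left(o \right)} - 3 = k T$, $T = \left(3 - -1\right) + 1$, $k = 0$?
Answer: $729$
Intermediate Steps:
$T = 5$ ($T = \left(3 + 1\right) + 1 = 4 + 1 = 5$)
$N{\left(o \right)} = 3$ ($N{\left(o \right)} = 3 + 0 \cdot 5 = 3 + 0 = 3$)
$M{\left(r,J \right)} = 3 J$
$M^{3}{\left(0,N{\left(0 \right)} \right)} = \left(3 \cdot 3\right)^{3} = 9^{3} = 729$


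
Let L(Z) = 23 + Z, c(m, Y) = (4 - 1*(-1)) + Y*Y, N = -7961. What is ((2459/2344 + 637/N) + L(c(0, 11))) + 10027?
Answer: 189908185755/18660584 ≈ 10177.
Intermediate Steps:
c(m, Y) = 5 + Y² (c(m, Y) = (4 + 1) + Y² = 5 + Y²)
((2459/2344 + 637/N) + L(c(0, 11))) + 10027 = ((2459/2344 + 637/(-7961)) + (23 + (5 + 11²))) + 10027 = ((2459*(1/2344) + 637*(-1/7961)) + (23 + (5 + 121))) + 10027 = ((2459/2344 - 637/7961) + (23 + 126)) + 10027 = (18082971/18660584 + 149) + 10027 = 2798509987/18660584 + 10027 = 189908185755/18660584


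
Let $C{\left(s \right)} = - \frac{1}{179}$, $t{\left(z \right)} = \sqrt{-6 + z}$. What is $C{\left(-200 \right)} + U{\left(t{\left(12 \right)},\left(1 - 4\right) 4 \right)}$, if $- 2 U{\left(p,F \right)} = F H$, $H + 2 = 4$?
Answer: $\frac{2147}{179} \approx 11.994$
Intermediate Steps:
$H = 2$ ($H = -2 + 4 = 2$)
$U{\left(p,F \right)} = - F$ ($U{\left(p,F \right)} = - \frac{F 2}{2} = - \frac{2 F}{2} = - F$)
$C{\left(s \right)} = - \frac{1}{179}$ ($C{\left(s \right)} = \left(-1\right) \frac{1}{179} = - \frac{1}{179}$)
$C{\left(-200 \right)} + U{\left(t{\left(12 \right)},\left(1 - 4\right) 4 \right)} = - \frac{1}{179} - \left(1 - 4\right) 4 = - \frac{1}{179} - \left(-3\right) 4 = - \frac{1}{179} - -12 = - \frac{1}{179} + 12 = \frac{2147}{179}$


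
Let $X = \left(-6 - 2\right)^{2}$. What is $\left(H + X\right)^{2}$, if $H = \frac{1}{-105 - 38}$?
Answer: $\frac{83740801}{20449} \approx 4095.1$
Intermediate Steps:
$H = - \frac{1}{143}$ ($H = \frac{1}{-143} = - \frac{1}{143} \approx -0.006993$)
$X = 64$ ($X = \left(-8\right)^{2} = 64$)
$\left(H + X\right)^{2} = \left(- \frac{1}{143} + 64\right)^{2} = \left(\frac{9151}{143}\right)^{2} = \frac{83740801}{20449}$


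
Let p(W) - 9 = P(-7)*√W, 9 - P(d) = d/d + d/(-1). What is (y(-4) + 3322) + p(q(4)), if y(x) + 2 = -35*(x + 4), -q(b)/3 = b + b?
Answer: 3329 + 2*I*√6 ≈ 3329.0 + 4.899*I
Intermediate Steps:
q(b) = -6*b (q(b) = -3*(b + b) = -6*b)
P(d) = 8 + d (P(d) = 9 - (d/d + d/(-1)) = 9 - (1 + d*(-1)) = 9 - (1 - d) = 9 + (-1 + d) = 8 + d)
p(W) = 9 + √W (p(W) = 9 + (8 - 7)*√W = 9 + 1*√W = 9 + √W)
y(x) = -142 - 35*x (y(x) = -2 - 35*(x + 4) = -2 - 35*(4 + x) = -2 + (-140 - 35*x) = -142 - 35*x)
(y(-4) + 3322) + p(q(4)) = ((-142 - 35*(-4)) + 3322) + (9 + √(-6*4)) = ((-142 + 140) + 3322) + (9 + √(-24)) = (-2 + 3322) + (9 + 2*I*√6) = 3320 + (9 + 2*I*√6) = 3329 + 2*I*√6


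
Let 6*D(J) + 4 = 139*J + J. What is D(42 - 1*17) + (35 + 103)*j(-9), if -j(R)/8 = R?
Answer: 31556/3 ≈ 10519.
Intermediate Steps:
j(R) = -8*R
D(J) = -⅔ + 70*J/3 (D(J) = -⅔ + (139*J + J)/6 = -⅔ + (140*J)/6 = -⅔ + 70*J/3)
D(42 - 1*17) + (35 + 103)*j(-9) = (-⅔ + 70*(42 - 1*17)/3) + (35 + 103)*(-8*(-9)) = (-⅔ + 70*(42 - 17)/3) + 138*72 = (-⅔ + (70/3)*25) + 9936 = (-⅔ + 1750/3) + 9936 = 1748/3 + 9936 = 31556/3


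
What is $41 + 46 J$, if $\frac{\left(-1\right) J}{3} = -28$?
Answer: $3905$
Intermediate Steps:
$J = 84$ ($J = \left(-3\right) \left(-28\right) = 84$)
$41 + 46 J = 41 + 46 \cdot 84 = 41 + 3864 = 3905$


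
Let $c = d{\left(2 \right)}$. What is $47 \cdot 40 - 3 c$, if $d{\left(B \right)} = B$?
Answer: $1874$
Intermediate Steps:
$c = 2$
$47 \cdot 40 - 3 c = 47 \cdot 40 - 6 = 1880 - 6 = 1874$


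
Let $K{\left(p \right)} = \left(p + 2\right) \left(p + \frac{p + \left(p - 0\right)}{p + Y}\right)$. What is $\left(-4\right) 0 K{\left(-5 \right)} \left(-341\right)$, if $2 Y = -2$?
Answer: $0$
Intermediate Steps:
$Y = -1$ ($Y = \frac{1}{2} \left(-2\right) = -1$)
$K{\left(p \right)} = \left(2 + p\right) \left(p + \frac{2 p}{-1 + p}\right)$ ($K{\left(p \right)} = \left(p + 2\right) \left(p + \frac{p + \left(p - 0\right)}{p - 1}\right) = \left(2 + p\right) \left(p + \frac{p + \left(p + 0\right)}{-1 + p}\right) = \left(2 + p\right) \left(p + \frac{p + p}{-1 + p}\right) = \left(2 + p\right) \left(p + \frac{2 p}{-1 + p}\right)$)
$\left(-4\right) 0 K{\left(-5 \right)} \left(-341\right) = \left(-4\right) 0 \left(- \frac{5 \left(2 + \left(-5\right)^{2} + 3 \left(-5\right)\right)}{-1 - 5}\right) \left(-341\right) = 0 \left(- \frac{5 \left(2 + 25 - 15\right)}{-6}\right) \left(-341\right) = 0 \left(\left(-5\right) \left(- \frac{1}{6}\right) 12\right) \left(-341\right) = 0 \cdot 10 \left(-341\right) = 0 \left(-341\right) = 0$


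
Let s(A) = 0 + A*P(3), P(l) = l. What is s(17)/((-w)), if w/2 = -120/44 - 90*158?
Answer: 187/104300 ≈ 0.0017929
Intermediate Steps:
s(A) = 3*A (s(A) = 0 + A*3 = 0 + 3*A = 3*A)
w = -312900/11 (w = 2*(-120/44 - 90*158) = 2*(-120*1/44 - 14220) = 2*(-30/11 - 14220) = 2*(-156450/11) = -312900/11 ≈ -28445.)
s(17)/((-w)) = (3*17)/((-1*(-312900/11))) = 51/(312900/11) = 51*(11/312900) = 187/104300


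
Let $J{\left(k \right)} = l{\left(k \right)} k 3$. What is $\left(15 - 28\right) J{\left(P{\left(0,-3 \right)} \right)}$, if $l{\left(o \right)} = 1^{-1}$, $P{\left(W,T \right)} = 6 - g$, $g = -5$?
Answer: $-429$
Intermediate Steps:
$P{\left(W,T \right)} = 11$ ($P{\left(W,T \right)} = 6 - -5 = 6 + 5 = 11$)
$l{\left(o \right)} = 1$
$J{\left(k \right)} = 3 k$ ($J{\left(k \right)} = 1 k 3 = k 3 = 3 k$)
$\left(15 - 28\right) J{\left(P{\left(0,-3 \right)} \right)} = \left(15 - 28\right) 3 \cdot 11 = \left(-13\right) 33 = -429$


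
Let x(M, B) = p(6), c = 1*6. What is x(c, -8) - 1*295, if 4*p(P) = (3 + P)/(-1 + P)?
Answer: -5891/20 ≈ -294.55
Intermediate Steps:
p(P) = (3 + P)/(4*(-1 + P)) (p(P) = ((3 + P)/(-1 + P))/4 = (3 + P)/(4*(-1 + P)))
c = 6
x(M, B) = 9/20 (x(M, B) = (3 + 6)/(4*(-1 + 6)) = (¼)*9/5 = (¼)*(⅕)*9 = 9/20)
x(c, -8) - 1*295 = 9/20 - 1*295 = 9/20 - 295 = -5891/20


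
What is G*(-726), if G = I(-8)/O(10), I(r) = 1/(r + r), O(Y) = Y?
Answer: 363/80 ≈ 4.5375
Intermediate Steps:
I(r) = 1/(2*r)
G = -1/160 (G = ((½)/(-8))/10 = ((½)*(-⅛))*(⅒) = -1/16*⅒ = -1/160 ≈ -0.0062500)
G*(-726) = -1/160*(-726) = 363/80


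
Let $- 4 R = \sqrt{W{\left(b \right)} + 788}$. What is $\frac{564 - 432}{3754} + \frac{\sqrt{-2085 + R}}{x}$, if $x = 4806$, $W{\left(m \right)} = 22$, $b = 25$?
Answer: $\frac{66}{1877} + \frac{\sqrt{-8340 - 9 \sqrt{10}}}{9612} \approx 0.035163 + 0.0095172 i$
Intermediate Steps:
$R = - \frac{9 \sqrt{10}}{4}$ ($R = - \frac{\sqrt{22 + 788}}{4} = - \frac{\sqrt{810}}{4} = - \frac{9 \sqrt{10}}{4} \approx -7.1151$)
$\frac{564 - 432}{3754} + \frac{\sqrt{-2085 + R}}{x} = \frac{564 - 432}{3754} + \frac{\sqrt{-2085 - \frac{9 \sqrt{10}}{4}}}{4806} = 132 \cdot \frac{1}{3754} + \sqrt{-2085 - \frac{9 \sqrt{10}}{4}} \cdot \frac{1}{4806} = \frac{66}{1877} + \frac{\sqrt{-2085 - \frac{9 \sqrt{10}}{4}}}{4806}$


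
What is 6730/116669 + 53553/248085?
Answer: 2639195669/9647942955 ≈ 0.27355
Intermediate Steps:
6730/116669 + 53553/248085 = 6730*(1/116669) + 53553*(1/248085) = 6730/116669 + 17851/82695 = 2639195669/9647942955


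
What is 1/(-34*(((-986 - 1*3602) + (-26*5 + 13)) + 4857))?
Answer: -1/5168 ≈ -0.00019350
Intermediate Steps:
1/(-34*(((-986 - 1*3602) + (-26*5 + 13)) + 4857)) = 1/(-34*(((-986 - 3602) + (-130 + 13)) + 4857)) = 1/(-34*((-4588 - 117) + 4857)) = 1/(-34*(-4705 + 4857)) = 1/(-34*152) = 1/(-5168) = -1/5168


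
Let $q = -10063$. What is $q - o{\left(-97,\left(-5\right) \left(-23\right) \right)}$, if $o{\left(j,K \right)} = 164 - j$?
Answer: $-10324$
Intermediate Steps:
$q - o{\left(-97,\left(-5\right) \left(-23\right) \right)} = -10063 - \left(164 - -97\right) = -10063 - \left(164 + 97\right) = -10063 - 261 = -10324$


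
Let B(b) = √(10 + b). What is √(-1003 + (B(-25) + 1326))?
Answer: √(323 + I*√15) ≈ 17.973 + 0.1077*I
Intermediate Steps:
√(-1003 + (B(-25) + 1326)) = √(-1003 + (√(10 - 25) + 1326)) = √(-1003 + (√(-15) + 1326)) = √(-1003 + (I*√15 + 1326)) = √(-1003 + (1326 + I*√15)) = √(323 + I*√15)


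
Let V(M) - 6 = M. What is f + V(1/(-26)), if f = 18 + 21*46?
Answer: 25739/26 ≈ 989.96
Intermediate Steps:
V(M) = 6 + M
f = 984 (f = 18 + 966 = 984)
f + V(1/(-26)) = 984 + (6 + 1/(-26)) = 984 + (6 - 1/26) = 984 + 155/26 = 25739/26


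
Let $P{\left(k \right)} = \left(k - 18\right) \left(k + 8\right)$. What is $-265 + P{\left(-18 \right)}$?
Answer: $95$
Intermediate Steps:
$P{\left(k \right)} = \left(-18 + k\right) \left(8 + k\right)$
$-265 + P{\left(-18 \right)} = -265 - \left(-36 - 324\right) = -265 + \left(-144 + 324 + 180\right) = -265 + 360 = 95$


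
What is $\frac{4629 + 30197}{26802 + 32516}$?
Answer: $\frac{17413}{29659} \approx 0.58711$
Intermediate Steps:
$\frac{4629 + 30197}{26802 + 32516} = \frac{34826}{59318} = 34826 \cdot \frac{1}{59318} = \frac{17413}{29659}$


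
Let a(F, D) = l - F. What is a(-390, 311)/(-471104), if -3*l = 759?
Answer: -137/471104 ≈ -0.00029081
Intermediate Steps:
l = -253 (l = -⅓*759 = -253)
a(F, D) = -253 - F
a(-390, 311)/(-471104) = (-253 - 1*(-390))/(-471104) = (-253 + 390)*(-1/471104) = 137*(-1/471104) = -137/471104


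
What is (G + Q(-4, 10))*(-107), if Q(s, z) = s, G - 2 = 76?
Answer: -7918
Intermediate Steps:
G = 78 (G = 2 + 76 = 78)
(G + Q(-4, 10))*(-107) = (78 - 4)*(-107) = 74*(-107) = -7918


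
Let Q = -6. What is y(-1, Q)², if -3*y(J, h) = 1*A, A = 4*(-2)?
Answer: 64/9 ≈ 7.1111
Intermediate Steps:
A = -8
y(J, h) = 8/3 (y(J, h) = -(-8)/3 = -⅓*(-8) = 8/3)
y(-1, Q)² = (8/3)² = 64/9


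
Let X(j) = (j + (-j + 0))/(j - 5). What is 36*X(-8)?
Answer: 0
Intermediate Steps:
X(j) = 0 (X(j) = (j - j)/(-5 + j) = 0/(-5 + j) = 0)
36*X(-8) = 36*0 = 0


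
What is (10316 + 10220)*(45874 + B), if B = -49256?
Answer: -69452752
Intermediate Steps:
(10316 + 10220)*(45874 + B) = (10316 + 10220)*(45874 - 49256) = 20536*(-3382) = -69452752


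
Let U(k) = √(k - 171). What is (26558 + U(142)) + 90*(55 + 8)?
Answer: 32228 + I*√29 ≈ 32228.0 + 5.3852*I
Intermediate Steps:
U(k) = √(-171 + k)
(26558 + U(142)) + 90*(55 + 8) = (26558 + √(-171 + 142)) + 90*(55 + 8) = (26558 + √(-29)) + 90*63 = (26558 + I*√29) + 5670 = 32228 + I*√29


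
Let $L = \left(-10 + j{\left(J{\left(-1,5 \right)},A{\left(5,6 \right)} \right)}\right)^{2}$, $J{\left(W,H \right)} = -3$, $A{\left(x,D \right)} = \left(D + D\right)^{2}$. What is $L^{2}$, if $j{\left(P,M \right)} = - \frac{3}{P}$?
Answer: $6561$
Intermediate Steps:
$A{\left(x,D \right)} = 4 D^{2}$ ($A{\left(x,D \right)} = \left(2 D\right)^{2} = 4 D^{2}$)
$L = 81$ ($L = \left(-10 - \frac{3}{-3}\right)^{2} = \left(-10 - -1\right)^{2} = \left(-10 + 1\right)^{2} = \left(-9\right)^{2} = 81$)
$L^{2} = 81^{2} = 6561$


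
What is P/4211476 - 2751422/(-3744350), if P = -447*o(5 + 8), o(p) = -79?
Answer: 5859885975211/7884620080300 ≈ 0.74320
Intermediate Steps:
P = 35313 (P = -447*(-79) = 35313)
P/4211476 - 2751422/(-3744350) = 35313/4211476 - 2751422/(-3744350) = 35313*(1/4211476) - 2751422*(-1/3744350) = 35313/4211476 + 1375711/1872175 = 5859885975211/7884620080300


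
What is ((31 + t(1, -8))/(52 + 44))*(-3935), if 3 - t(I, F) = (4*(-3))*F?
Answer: 121985/48 ≈ 2541.4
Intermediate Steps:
t(I, F) = 3 + 12*F (t(I, F) = 3 - 4*(-3)*F = 3 - (-12)*F = 3 + 12*F)
((31 + t(1, -8))/(52 + 44))*(-3935) = ((31 + (3 + 12*(-8)))/(52 + 44))*(-3935) = ((31 + (3 - 96))/96)*(-3935) = ((31 - 93)*(1/96))*(-3935) = -62*1/96*(-3935) = -31/48*(-3935) = 121985/48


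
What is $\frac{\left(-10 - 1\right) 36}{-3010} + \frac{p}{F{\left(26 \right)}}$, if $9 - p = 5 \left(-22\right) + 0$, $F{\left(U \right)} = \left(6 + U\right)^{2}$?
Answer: $\frac{381847}{1541120} \approx 0.24777$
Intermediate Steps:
$p = 119$ ($p = 9 - \left(5 \left(-22\right) + 0\right) = 9 - \left(-110 + 0\right) = 9 - -110 = 9 + 110 = 119$)
$\frac{\left(-10 - 1\right) 36}{-3010} + \frac{p}{F{\left(26 \right)}} = \frac{\left(-10 - 1\right) 36}{-3010} + \frac{119}{\left(6 + 26\right)^{2}} = \left(-11\right) 36 \left(- \frac{1}{3010}\right) + \frac{119}{32^{2}} = \left(-396\right) \left(- \frac{1}{3010}\right) + \frac{119}{1024} = \frac{198}{1505} + 119 \cdot \frac{1}{1024} = \frac{198}{1505} + \frac{119}{1024} = \frac{381847}{1541120}$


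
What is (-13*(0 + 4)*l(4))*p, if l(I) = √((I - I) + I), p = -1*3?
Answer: 312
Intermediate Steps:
p = -3
l(I) = √I (l(I) = √(0 + I) = √I)
(-13*(0 + 4)*l(4))*p = -13*(0 + 4)*√4*(-3) = -52*2*(-3) = -13*8*(-3) = -104*(-3) = 312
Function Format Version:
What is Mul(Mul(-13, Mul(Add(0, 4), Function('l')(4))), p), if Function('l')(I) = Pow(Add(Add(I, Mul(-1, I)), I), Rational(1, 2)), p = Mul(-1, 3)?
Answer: 312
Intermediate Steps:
p = -3
Function('l')(I) = Pow(I, Rational(1, 2)) (Function('l')(I) = Pow(Add(0, I), Rational(1, 2)) = Pow(I, Rational(1, 2)))
Mul(Mul(-13, Mul(Add(0, 4), Function('l')(4))), p) = Mul(Mul(-13, Mul(Add(0, 4), Pow(4, Rational(1, 2)))), -3) = Mul(Mul(-13, Mul(4, 2)), -3) = Mul(Mul(-13, 8), -3) = Mul(-104, -3) = 312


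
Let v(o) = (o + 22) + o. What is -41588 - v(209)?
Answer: -42028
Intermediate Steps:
v(o) = 22 + 2*o (v(o) = (22 + o) + o = 22 + 2*o)
-41588 - v(209) = -41588 - (22 + 2*209) = -41588 - (22 + 418) = -41588 - 1*440 = -41588 - 440 = -42028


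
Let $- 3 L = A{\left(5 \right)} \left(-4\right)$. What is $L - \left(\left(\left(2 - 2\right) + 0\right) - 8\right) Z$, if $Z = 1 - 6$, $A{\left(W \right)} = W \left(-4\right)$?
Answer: $- \frac{200}{3} \approx -66.667$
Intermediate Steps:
$A{\left(W \right)} = - 4 W$
$Z = -5$ ($Z = 1 - 6 = -5$)
$L = - \frac{80}{3}$ ($L = - \frac{\left(-4\right) 5 \left(-4\right)}{3} = - \frac{\left(-20\right) \left(-4\right)}{3} = \left(- \frac{1}{3}\right) 80 = - \frac{80}{3} \approx -26.667$)
$L - \left(\left(\left(2 - 2\right) + 0\right) - 8\right) Z = - \frac{80}{3} - \left(\left(\left(2 - 2\right) + 0\right) - 8\right) \left(-5\right) = - \frac{80}{3} - \left(\left(0 + 0\right) - 8\right) \left(-5\right) = - \frac{80}{3} - \left(0 - 8\right) \left(-5\right) = - \frac{80}{3} - \left(-8\right) \left(-5\right) = - \frac{80}{3} - 40 = - \frac{200}{3}$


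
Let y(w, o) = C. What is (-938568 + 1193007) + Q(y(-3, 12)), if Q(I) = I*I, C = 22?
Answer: 254923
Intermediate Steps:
y(w, o) = 22
Q(I) = I²
(-938568 + 1193007) + Q(y(-3, 12)) = (-938568 + 1193007) + 22² = 254439 + 484 = 254923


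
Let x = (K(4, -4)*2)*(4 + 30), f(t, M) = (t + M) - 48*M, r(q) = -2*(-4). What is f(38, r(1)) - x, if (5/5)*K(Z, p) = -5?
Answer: 2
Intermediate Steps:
K(Z, p) = -5
r(q) = 8
f(t, M) = t - 47*M (f(t, M) = (M + t) - 48*M = t - 47*M)
x = -340 (x = (-5*2)*(4 + 30) = -10*34 = -340)
f(38, r(1)) - x = (38 - 47*8) - 1*(-340) = (38 - 376) + 340 = -338 + 340 = 2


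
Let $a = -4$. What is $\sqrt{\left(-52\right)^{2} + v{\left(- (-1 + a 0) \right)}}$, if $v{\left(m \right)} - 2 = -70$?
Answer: $2 \sqrt{659} \approx 51.342$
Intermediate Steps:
$v{\left(m \right)} = -68$ ($v{\left(m \right)} = 2 - 70 = -68$)
$\sqrt{\left(-52\right)^{2} + v{\left(- (-1 + a 0) \right)}} = \sqrt{\left(-52\right)^{2} - 68} = \sqrt{2704 - 68} = \sqrt{2636} = 2 \sqrt{659}$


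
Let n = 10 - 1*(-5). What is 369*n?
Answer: 5535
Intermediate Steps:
n = 15 (n = 10 + 5 = 15)
369*n = 369*15 = 5535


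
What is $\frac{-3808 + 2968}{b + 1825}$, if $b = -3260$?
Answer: $\frac{24}{41} \approx 0.58537$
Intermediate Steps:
$\frac{-3808 + 2968}{b + 1825} = \frac{-3808 + 2968}{-3260 + 1825} = - \frac{840}{-1435} = \left(-840\right) \left(- \frac{1}{1435}\right) = \frac{24}{41}$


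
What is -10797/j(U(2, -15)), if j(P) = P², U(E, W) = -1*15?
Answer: -3599/75 ≈ -47.987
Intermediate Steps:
U(E, W) = -15
-10797/j(U(2, -15)) = -10797/((-15)²) = -10797/225 = -10797*1/225 = -3599/75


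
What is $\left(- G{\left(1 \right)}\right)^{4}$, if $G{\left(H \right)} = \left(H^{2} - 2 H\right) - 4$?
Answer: $625$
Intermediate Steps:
$G{\left(H \right)} = -4 + H^{2} - 2 H$
$\left(- G{\left(1 \right)}\right)^{4} = \left(- (-4 + 1^{2} - 2)\right)^{4} = \left(- (-4 + 1 - 2)\right)^{4} = \left(\left(-1\right) \left(-5\right)\right)^{4} = 5^{4} = 625$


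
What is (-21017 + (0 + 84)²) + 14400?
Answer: 439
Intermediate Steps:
(-21017 + (0 + 84)²) + 14400 = (-21017 + 84²) + 14400 = (-21017 + 7056) + 14400 = -13961 + 14400 = 439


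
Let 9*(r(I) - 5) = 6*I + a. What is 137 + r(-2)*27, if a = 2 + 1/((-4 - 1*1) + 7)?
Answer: 487/2 ≈ 243.50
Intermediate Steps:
a = 5/2 (a = 2 + 1/((-4 - 1) + 7) = 2 + 1/(-5 + 7) = 2 + 1/2 = 2 + ½ = 5/2 ≈ 2.5000)
r(I) = 95/18 + 2*I/3 (r(I) = 5 + (6*I + 5/2)/9 = 5 + (5/2 + 6*I)/9 = 5 + (5/18 + 2*I/3) = 95/18 + 2*I/3)
137 + r(-2)*27 = 137 + (95/18 + (⅔)*(-2))*27 = 137 + (95/18 - 4/3)*27 = 137 + (71/18)*27 = 137 + 213/2 = 487/2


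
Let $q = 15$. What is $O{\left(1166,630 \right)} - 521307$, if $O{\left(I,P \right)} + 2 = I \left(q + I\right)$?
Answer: $855737$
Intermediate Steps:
$O{\left(I,P \right)} = -2 + I \left(15 + I\right)$
$O{\left(1166,630 \right)} - 521307 = \left(-2 + 1166^{2} + 15 \cdot 1166\right) - 521307 = \left(-2 + 1359556 + 17490\right) - 521307 = 1377044 - 521307 = 855737$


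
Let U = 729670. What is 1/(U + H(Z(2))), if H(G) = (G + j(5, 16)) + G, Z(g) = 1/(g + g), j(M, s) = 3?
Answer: 2/1459347 ≈ 1.3705e-6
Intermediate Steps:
Z(g) = 1/(2*g)
H(G) = 3 + 2*G (H(G) = (G + 3) + G = (3 + G) + G = 3 + 2*G)
1/(U + H(Z(2))) = 1/(729670 + (3 + 2*((½)/2))) = 1/(729670 + (3 + 2*((½)*(½)))) = 1/(729670 + (3 + 2*(¼))) = 1/(729670 + (3 + ½)) = 1/(729670 + 7/2) = 1/(1459347/2) = 2/1459347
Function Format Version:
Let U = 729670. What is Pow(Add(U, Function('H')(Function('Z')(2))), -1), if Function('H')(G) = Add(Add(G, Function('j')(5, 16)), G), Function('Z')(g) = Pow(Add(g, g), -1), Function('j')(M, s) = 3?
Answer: Rational(2, 1459347) ≈ 1.3705e-6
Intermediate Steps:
Function('Z')(g) = Mul(Rational(1, 2), Pow(g, -1)) (Function('Z')(g) = Pow(Mul(2, g), -1) = Mul(Rational(1, 2), Pow(g, -1)))
Function('H')(G) = Add(3, Mul(2, G)) (Function('H')(G) = Add(Add(G, 3), G) = Add(Add(3, G), G) = Add(3, Mul(2, G)))
Pow(Add(U, Function('H')(Function('Z')(2))), -1) = Pow(Add(729670, Add(3, Mul(2, Mul(Rational(1, 2), Pow(2, -1))))), -1) = Pow(Add(729670, Add(3, Mul(2, Mul(Rational(1, 2), Rational(1, 2))))), -1) = Pow(Add(729670, Add(3, Mul(2, Rational(1, 4)))), -1) = Pow(Add(729670, Add(3, Rational(1, 2))), -1) = Pow(Add(729670, Rational(7, 2)), -1) = Pow(Rational(1459347, 2), -1) = Rational(2, 1459347)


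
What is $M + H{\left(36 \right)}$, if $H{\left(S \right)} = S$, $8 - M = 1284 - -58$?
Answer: $-1298$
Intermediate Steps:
$M = -1334$ ($M = 8 - \left(1284 - -58\right) = 8 - \left(1284 + 58\right) = 8 - 1342 = -1334$)
$M + H{\left(36 \right)} = -1334 + 36 = -1298$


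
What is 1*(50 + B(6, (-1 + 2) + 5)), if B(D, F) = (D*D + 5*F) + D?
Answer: 122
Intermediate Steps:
B(D, F) = D + D**2 + 5*F (B(D, F) = (D**2 + 5*F) + D = D + D**2 + 5*F)
1*(50 + B(6, (-1 + 2) + 5)) = 1*(50 + (6 + 6**2 + 5*((-1 + 2) + 5))) = 1*(50 + (6 + 36 + 5*(1 + 5))) = 1*(50 + (6 + 36 + 5*6)) = 1*(50 + (6 + 36 + 30)) = 1*(50 + 72) = 1*122 = 122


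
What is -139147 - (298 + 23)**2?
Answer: -242188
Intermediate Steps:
-139147 - (298 + 23)**2 = -139147 - 1*321**2 = -139147 - 1*103041 = -139147 - 103041 = -242188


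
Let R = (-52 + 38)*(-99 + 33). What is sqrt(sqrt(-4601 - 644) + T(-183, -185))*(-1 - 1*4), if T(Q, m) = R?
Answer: -5*sqrt(924 + I*sqrt(5245)) ≈ -152.1 - 5.9517*I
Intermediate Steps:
R = 924 (R = -14*(-66) = 924)
T(Q, m) = 924
sqrt(sqrt(-4601 - 644) + T(-183, -185))*(-1 - 1*4) = sqrt(sqrt(-4601 - 644) + 924)*(-1 - 1*4) = sqrt(sqrt(-5245) + 924)*(-1 - 4) = sqrt(I*sqrt(5245) + 924)*(-5) = sqrt(924 + I*sqrt(5245))*(-5) = -5*sqrt(924 + I*sqrt(5245))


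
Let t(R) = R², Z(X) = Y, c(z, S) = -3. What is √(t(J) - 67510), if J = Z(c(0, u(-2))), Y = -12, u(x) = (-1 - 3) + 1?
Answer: I*√67366 ≈ 259.55*I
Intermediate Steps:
u(x) = -3 (u(x) = -4 + 1 = -3)
Z(X) = -12
J = -12
√(t(J) - 67510) = √((-12)² - 67510) = √(144 - 67510) = √(-67366) = I*√67366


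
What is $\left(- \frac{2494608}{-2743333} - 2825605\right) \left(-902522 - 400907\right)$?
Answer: $\frac{190634433482054201}{51761} \approx 3.683 \cdot 10^{12}$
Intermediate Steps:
$\left(- \frac{2494608}{-2743333} - 2825605\right) \left(-902522 - 400907\right) = \left(\left(-2494608\right) \left(- \frac{1}{2743333}\right) - 2825605\right) \left(-1303429\right) = \left(\frac{2494608}{2743333} - 2825605\right) \left(-1303429\right) = \left(- \frac{7751572946857}{2743333}\right) \left(-1303429\right) = \frac{190634433482054201}{51761}$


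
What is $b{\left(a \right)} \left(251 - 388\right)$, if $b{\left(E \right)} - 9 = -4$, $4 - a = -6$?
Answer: $-685$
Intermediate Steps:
$a = 10$ ($a = 4 - -6 = 4 + 6 = 10$)
$b{\left(E \right)} = 5$ ($b{\left(E \right)} = 9 - 4 = 5$)
$b{\left(a \right)} \left(251 - 388\right) = 5 \left(251 - 388\right) = 5 \left(-137\right) = -685$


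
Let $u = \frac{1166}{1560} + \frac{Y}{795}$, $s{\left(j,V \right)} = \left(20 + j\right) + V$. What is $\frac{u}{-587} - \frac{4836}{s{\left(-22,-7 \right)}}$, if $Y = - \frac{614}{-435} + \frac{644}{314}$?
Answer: $\frac{890512931700859}{1657286081100} \approx 537.33$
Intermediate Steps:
$s{\left(j,V \right)} = 20 + V + j$
$Y = \frac{236468}{68295}$ ($Y = \left(-614\right) \left(- \frac{1}{435}\right) + 644 \cdot \frac{1}{314} = \frac{614}{435} + \frac{322}{157} = \frac{236468}{68295} \approx 3.4624$)
$u = \frac{2122543541}{2823315300}$ ($u = \frac{1166}{1560} + \frac{236468}{68295 \cdot 795} = 1166 \cdot \frac{1}{1560} + \frac{236468}{68295} \cdot \frac{1}{795} = \frac{583}{780} + \frac{236468}{54294525} = \frac{2122543541}{2823315300} \approx 0.75179$)
$\frac{u}{-587} - \frac{4836}{s{\left(-22,-7 \right)}} = \frac{2122543541}{2823315300 \left(-587\right)} - \frac{4836}{20 - 7 - 22} = \frac{2122543541}{2823315300} \left(- \frac{1}{587}\right) - \frac{4836}{-9} = - \frac{2122543541}{1657286081100} - - \frac{1612}{3} = - \frac{2122543541}{1657286081100} + \frac{1612}{3} = \frac{890512931700859}{1657286081100}$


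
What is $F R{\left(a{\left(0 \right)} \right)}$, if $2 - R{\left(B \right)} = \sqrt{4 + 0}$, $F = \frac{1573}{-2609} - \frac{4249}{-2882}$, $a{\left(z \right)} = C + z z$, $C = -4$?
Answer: $0$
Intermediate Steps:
$a{\left(z \right)} = -4 + z^{2}$ ($a{\left(z \right)} = -4 + z z = -4 + z^{2}$)
$F = \frac{6552255}{7519138}$ ($F = 1573 \left(- \frac{1}{2609}\right) - - \frac{4249}{2882} = - \frac{1573}{2609} + \frac{4249}{2882} = \frac{6552255}{7519138} \approx 0.87141$)
$R{\left(B \right)} = 0$ ($R{\left(B \right)} = 2 - \sqrt{4 + 0} = 2 - \sqrt{4} = 2 - 2 = 0$)
$F R{\left(a{\left(0 \right)} \right)} = \frac{6552255}{7519138} \cdot 0 = 0$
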